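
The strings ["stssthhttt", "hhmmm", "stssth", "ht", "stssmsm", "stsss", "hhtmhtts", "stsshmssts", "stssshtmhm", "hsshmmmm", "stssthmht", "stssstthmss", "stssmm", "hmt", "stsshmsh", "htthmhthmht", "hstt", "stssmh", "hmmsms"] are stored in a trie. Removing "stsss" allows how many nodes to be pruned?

0

A node on "stsss"'s path can go only if nothing else ends at it or branches off below it.
Every node on "stsss" is still needed (e.g. by "stssshtmhm"), so nothing is freed.
Nodes removed: 0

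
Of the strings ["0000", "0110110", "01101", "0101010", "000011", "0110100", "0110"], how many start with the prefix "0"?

7

Filter for entries beginning with "0":
Words under "0": 0000, 000011, 0101010, 0110, 01101, 0110100, 0110110
Count: 7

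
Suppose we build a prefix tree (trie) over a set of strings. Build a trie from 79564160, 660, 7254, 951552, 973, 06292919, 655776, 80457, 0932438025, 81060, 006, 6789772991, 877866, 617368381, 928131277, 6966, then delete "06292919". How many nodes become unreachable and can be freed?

Walk "06292919" from the leaf back toward the root, removing each node that no remaining word uses.
The suffix "6292919" (7 nodes) is used only by "06292919"; the node for "0" still has the child "9", so pruning stops there.
Nodes removed: 7

7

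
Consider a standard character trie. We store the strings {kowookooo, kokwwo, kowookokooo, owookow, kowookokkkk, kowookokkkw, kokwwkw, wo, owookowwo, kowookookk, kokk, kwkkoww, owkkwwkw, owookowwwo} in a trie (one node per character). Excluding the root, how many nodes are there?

Trace insertions, counting only characters that open a new branch:
  "kowookooo" → 9 new (k, o, w, o, o, k, o, o, o)
  "kokwwo" → prefix "ko" already present; 4 new (k, w, w, o)
  "kowookokooo" → prefix "kowooko" already present; 4 new (k, o, o, o)
  "owookow" → 7 new (o, w, o, o, k, o, w)
  "kowookokkkk" → prefix "kowookok" already present; 3 new (k, k, k)
  "kowookokkkw" → prefix "kowookokkk" already present; 1 new (w)
  "kokwwkw" → prefix "kokww" already present; 2 new (k, w)
  "wo" → 2 new (w, o)
  "owookowwo" → prefix "owookow" already present; 2 new (w, o)
  "kowookookk" → prefix "kowookoo" already present; 2 new (k, k)
  "kokk" → prefix "kok" already present; 1 new (k)
  "kwkkoww" → prefix "k" already present; 6 new (w, k, k, o, w, w)
  "owkkwwkw" → prefix "ow" already present; 6 new (k, k, w, w, k, w)
  "owookowwwo" → prefix "owookoww" already present; 2 new (w, o)
Total nodes = 9 + 4 + 4 + 7 + 3 + 1 + 2 + 2 + 2 + 2 + 1 + 6 + 6 + 2 = 51

51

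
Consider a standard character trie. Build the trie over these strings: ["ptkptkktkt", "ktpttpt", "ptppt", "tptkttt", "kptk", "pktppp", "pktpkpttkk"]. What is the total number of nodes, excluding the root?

41

For each word, the new-node count is its length minus the longest prefix already in the trie:
  "ptkptkktkt" → 10 new (p, t, k, p, t, k, k, t, k, t)
  "ktpttpt" → 7 new (k, t, p, t, t, p, t)
  "ptppt" → prefix "pt" already present; 3 new (p, p, t)
  "tptkttt" → 7 new (t, p, t, k, t, t, t)
  "kptk" → prefix "k" already present; 3 new (p, t, k)
  "pktppp" → prefix "p" already present; 5 new (k, t, p, p, p)
  "pktpkpttkk" → prefix "pktp" already present; 6 new (k, p, t, t, k, k)
Total nodes = 10 + 7 + 3 + 7 + 3 + 5 + 6 = 41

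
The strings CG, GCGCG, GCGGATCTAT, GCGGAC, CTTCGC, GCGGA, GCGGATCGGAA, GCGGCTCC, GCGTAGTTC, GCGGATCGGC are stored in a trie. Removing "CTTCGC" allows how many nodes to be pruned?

5

After clearing the end-marker at "CTTCGC", prune upward until reaching a node still needed by another word.
The suffix "TTCGC" (5 nodes) is used only by "CTTCGC"; the node for "C" still has the child "G", so pruning stops there.
Nodes removed: 5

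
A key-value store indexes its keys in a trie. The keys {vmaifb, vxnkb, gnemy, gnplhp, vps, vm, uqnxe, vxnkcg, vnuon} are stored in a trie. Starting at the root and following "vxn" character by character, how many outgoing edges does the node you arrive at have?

Follow the path "vxn" to its node, then look at its outgoing edges.
Characters that immediately follow "vxn" among the stored strings: {k}.
That node has 1 child edge.

1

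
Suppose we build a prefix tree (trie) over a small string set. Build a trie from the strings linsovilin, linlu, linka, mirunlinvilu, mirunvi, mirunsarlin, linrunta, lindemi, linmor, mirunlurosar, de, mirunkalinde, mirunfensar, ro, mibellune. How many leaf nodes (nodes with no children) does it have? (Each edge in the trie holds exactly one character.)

15

Leaves are exactly the stored words that no other stored word extends.
Those words: "de", "lindemi", "linka", "linlu", "linmor", "linrunta", "linsovilin", "mibellune", "mirunfensar", "mirunkalinde", "mirunlinvilu", "mirunlurosar", "mirunsarlin", "mirunvi", "ro"
Leaf count: 15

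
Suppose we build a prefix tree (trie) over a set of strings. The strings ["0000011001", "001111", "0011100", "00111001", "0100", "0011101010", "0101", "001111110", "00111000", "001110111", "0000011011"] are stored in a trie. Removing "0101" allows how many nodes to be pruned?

After clearing the end-marker at "0101", prune upward until reaching a node still needed by another word.
The suffix "1" (1 node) is used only by "0101"; the node for "010" still has the child "0", so pruning stops there.
Nodes removed: 1

1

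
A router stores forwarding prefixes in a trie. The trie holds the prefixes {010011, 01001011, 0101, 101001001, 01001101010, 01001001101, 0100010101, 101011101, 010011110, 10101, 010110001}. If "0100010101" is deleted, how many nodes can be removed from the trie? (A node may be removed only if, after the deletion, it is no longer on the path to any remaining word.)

6

A node on "0100010101"'s path can go only if nothing else ends at it or branches off below it.
The suffix "010101" (6 nodes) is used only by "0100010101"; the node for "0100" still has the child "1", so pruning stops there.
Nodes removed: 6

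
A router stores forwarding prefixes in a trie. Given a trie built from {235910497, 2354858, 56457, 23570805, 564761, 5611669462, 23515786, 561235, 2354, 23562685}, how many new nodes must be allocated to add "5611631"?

2

"56116" is already a path in the trie; the remaining "31" must be added.
New nodes needed: |"5611631"| − 5 = 7 − 5 = 2.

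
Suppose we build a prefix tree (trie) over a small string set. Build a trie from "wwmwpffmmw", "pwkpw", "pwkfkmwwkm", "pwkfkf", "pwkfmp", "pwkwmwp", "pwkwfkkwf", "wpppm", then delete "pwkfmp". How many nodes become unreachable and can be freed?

A node on "pwkfmp"'s path can go only if nothing else ends at it or branches off below it.
The suffix "mp" (2 nodes) is used only by "pwkfmp"; the node for "pwkf" still has the child "k", so pruning stops there.
Nodes removed: 2

2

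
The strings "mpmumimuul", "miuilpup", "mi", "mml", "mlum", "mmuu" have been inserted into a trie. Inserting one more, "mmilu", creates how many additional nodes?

3

Walking "mmilu" from the root, the first 2 characters ("mm") follow existing edges; "i" is the first miss.
So 5 − 2 = 3 new nodes.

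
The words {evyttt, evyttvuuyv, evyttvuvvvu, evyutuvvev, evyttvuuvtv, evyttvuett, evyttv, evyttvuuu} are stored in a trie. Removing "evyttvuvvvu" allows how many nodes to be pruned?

4

After clearing the end-marker at "evyttvuvvvu", prune upward until reaching a node still needed by another word.
The suffix "vvvu" (4 nodes) is used only by "evyttvuvvvu"; the node for "evyttvu" still has the child "u", so pruning stops there.
Nodes removed: 4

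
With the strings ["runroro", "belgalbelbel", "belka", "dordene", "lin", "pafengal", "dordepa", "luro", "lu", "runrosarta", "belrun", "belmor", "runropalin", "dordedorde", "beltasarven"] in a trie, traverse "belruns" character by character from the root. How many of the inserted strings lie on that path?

Traverse "belruns" character by character; count nodes along the way that are marked as word ends.
Prefixes of the query that are stored words: "belrun"
Count: 1

1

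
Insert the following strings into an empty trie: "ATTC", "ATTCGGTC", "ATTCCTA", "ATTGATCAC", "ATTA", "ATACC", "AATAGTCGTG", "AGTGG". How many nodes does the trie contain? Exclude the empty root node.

Count nodes per top-level branch (shared prefixes stored once):
  'A'-branch (AATAGTCGTG, AGTGG, ATACC, ATTA, ATTC, ATTCCTA, ATTCGGTC, ATTGATCAC): 34 nodes
Sum: 34

34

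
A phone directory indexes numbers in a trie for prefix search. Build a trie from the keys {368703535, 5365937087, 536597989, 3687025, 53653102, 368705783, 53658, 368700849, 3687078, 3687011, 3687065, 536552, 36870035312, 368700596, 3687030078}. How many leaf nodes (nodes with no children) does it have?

15

A leaf is a node with no children — equivalently, the end of a word that is not a proper prefix of any other stored word.
Those words: "36870035312", "368700596", "368700849", "3687011", "3687025", "3687030078", "368703535", "368705783", "3687065", "3687078", "53653102", "536552", "53658", "5365937087", "536597989"
Leaf count: 15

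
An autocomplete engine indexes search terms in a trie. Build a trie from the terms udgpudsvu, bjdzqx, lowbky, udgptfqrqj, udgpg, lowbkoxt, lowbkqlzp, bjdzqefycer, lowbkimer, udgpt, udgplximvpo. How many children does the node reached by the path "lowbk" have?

The children of the "lowbk" node are the distinct next characters among strings starting with "lowbk".
Distinct next characters after "lowbk": i, o, q, y.
That node has 4 child edges.

4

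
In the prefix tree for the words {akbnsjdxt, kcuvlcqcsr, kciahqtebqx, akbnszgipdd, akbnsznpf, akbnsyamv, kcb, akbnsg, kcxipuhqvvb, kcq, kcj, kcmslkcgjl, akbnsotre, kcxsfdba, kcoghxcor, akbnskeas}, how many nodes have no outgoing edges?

Leaves are exactly the stored words that no other stored word extends.
Those words: "akbnsg", "akbnsjdxt", "akbnskeas", "akbnsotre", "akbnsyamv", "akbnszgipdd", "akbnsznpf", "kcb", "kciahqtebqx", "kcj", "kcmslkcgjl", "kcoghxcor", "kcq", "kcuvlcqcsr", "kcxipuhqvvb", "kcxsfdba"
Leaf count: 16

16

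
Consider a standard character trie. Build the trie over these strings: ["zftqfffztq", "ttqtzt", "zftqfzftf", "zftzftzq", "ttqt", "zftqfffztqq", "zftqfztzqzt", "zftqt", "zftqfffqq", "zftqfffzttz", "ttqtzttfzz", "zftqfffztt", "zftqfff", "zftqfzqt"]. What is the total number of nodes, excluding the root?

42

Count nodes per top-level branch (shared prefixes stored once):
  't'-branch (ttqt, ttqtzt, ttqtzttfzz): 10 nodes
  'z'-branch (zftqfff, zftqfffqq, zftqfffztq, zftqfffztqq, zftqfffztt, zftqfffzttz, zftqfzftf, zftqfzqt, zftqfztzqzt, zftqt, zftzftzq): 32 nodes
Sum: 42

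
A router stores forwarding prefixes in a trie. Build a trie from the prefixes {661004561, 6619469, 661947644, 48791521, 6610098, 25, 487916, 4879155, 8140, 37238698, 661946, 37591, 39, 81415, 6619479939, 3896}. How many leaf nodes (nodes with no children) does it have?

15

Leaves are exactly the stored words that no other stored word extends.
Those words: "25", "37238698", "37591", "3896", "39", "48791521", "4879155", "487916", "661004561", "6610098", "6619469", "661947644", "6619479939", "8140", "81415"
Leaf count: 15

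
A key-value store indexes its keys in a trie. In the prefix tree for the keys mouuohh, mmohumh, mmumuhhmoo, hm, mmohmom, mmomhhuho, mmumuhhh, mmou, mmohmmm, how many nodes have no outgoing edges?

9

A leaf is a node with no children — equivalently, the end of a word that is not a proper prefix of any other stored word.
Those words: "hm", "mmohmmm", "mmohmom", "mmohumh", "mmomhhuho", "mmou", "mmumuhhh", "mmumuhhmoo", "mouuohh"
Leaf count: 9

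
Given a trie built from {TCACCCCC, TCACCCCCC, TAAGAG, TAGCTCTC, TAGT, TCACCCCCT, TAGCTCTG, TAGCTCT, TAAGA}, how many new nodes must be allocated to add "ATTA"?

4

"ATTA" shares no prefix with any stored word, so all 4 characters open new nodes.
4 − 0 = 4 new nodes.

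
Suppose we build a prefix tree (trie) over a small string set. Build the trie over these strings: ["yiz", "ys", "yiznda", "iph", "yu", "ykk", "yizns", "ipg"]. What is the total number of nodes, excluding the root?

Count nodes per top-level branch (shared prefixes stored once):
  'i'-branch (ipg, iph): 4 nodes
  'y'-branch (yiz, yiznda, yizns, ykk, ys, yu): 11 nodes
Sum: 15

15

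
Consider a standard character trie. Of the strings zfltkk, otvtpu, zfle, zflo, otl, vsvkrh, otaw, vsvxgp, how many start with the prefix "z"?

3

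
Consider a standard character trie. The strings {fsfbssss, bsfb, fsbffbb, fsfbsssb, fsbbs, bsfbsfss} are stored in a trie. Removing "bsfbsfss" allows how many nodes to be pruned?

4

After clearing the end-marker at "bsfbsfss", prune upward until reaching a node still needed by another word.
The suffix "sfss" (4 nodes) is used only by "bsfbsfss"; "bsfb" is itself a stored word, so pruning stops there.
Nodes removed: 4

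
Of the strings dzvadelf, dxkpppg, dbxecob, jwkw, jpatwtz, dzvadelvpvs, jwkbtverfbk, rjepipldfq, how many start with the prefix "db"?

1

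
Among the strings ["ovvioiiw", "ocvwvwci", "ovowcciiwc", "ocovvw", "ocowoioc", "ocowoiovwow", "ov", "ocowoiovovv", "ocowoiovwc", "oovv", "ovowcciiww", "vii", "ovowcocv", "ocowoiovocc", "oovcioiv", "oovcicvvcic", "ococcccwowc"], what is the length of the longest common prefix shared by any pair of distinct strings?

The deepest shared node is where two words last agree before diverging.
e.g. "ocowoiovocc" and "ocowoiovovv" share the prefix "ocowoiovo" of length 9; no pair shares a longer one.
Longest shared-prefix length: 9

9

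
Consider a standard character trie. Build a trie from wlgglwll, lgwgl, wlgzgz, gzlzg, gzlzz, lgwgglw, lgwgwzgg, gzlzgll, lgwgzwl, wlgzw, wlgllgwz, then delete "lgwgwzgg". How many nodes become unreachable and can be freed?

A node on "lgwgwzgg"'s path can go only if nothing else ends at it or branches off below it.
The suffix "wzgg" (4 nodes) is used only by "lgwgwzgg"; the node for "lgwg" still has the child "l", so pruning stops there.
Nodes removed: 4

4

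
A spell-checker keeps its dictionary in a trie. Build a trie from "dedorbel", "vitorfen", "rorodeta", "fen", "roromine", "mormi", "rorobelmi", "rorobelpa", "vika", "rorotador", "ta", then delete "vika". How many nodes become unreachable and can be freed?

Walk "vika" from the leaf back toward the root, removing each node that no remaining word uses.
The suffix "ka" (2 nodes) is used only by "vika"; the node for "vi" still has the child "t", so pruning stops there.
Nodes removed: 2

2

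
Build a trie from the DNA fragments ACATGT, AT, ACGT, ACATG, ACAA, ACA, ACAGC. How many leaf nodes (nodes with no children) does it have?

Leaves are exactly the stored words that no other stored word extends.
Those words: "ACAA", "ACAGC", "ACATGT", "ACGT", "AT"
Leaf count: 5

5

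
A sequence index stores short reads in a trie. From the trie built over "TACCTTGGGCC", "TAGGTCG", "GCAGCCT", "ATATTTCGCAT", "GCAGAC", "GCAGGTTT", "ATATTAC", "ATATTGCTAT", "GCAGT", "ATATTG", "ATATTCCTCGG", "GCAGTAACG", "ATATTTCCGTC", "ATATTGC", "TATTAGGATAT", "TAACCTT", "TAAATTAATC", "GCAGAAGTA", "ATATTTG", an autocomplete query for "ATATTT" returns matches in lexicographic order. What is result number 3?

ATATTTG

DFS of the "ATATTT" subtree visits, in order: "ATATTTCCGTC", "ATATTTCGCAT", "ATATTTG"
Position 3: ATATTTG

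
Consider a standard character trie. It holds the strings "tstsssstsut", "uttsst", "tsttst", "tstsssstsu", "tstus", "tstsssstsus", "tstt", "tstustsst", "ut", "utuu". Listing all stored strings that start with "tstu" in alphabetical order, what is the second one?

tstustsst

Words with prefix "tstu", in lexicographic order: "tstus", "tstustsst"
Position 2: tstustsst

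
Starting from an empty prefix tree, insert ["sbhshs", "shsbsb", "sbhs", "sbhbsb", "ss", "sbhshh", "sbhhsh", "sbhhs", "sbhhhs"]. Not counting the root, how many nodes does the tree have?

21

Count nodes per top-level branch (shared prefixes stored once):
  's'-branch (sbhbsb, sbhhhs, sbhhs, sbhhsh, sbhs, sbhshh, sbhshs, shsbsb, ss): 21 nodes
Sum: 21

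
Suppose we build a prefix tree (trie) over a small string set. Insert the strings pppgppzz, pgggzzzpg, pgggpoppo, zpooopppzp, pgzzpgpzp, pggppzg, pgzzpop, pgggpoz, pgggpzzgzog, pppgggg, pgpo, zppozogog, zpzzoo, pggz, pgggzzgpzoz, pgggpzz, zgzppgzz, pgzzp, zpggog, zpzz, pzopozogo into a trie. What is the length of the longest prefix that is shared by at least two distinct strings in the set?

7

Equivalently: take the maximum, over all pairs, of their longest common prefix length.
"pgggpzz" and "pgggpzzgzog" agree on "pgggpzz" (7 characters) before diverging; nothing deeper is shared.
Longest shared-prefix length: 7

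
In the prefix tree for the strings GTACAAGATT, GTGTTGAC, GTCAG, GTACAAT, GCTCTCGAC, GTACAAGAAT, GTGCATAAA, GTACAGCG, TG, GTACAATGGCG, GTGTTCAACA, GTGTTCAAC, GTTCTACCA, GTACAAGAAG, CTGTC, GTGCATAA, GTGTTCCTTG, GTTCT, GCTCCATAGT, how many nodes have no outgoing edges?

A leaf is a node with no children — equivalently, the end of a word that is not a proper prefix of any other stored word.
Those words: "CTGTC", "GCTCCATAGT", "GCTCTCGAC", "GTACAAGAAG", "GTACAAGAAT", "GTACAAGATT", "GTACAATGGCG", "GTACAGCG", "GTCAG", "GTGCATAAA", "GTGTTCAACA", "GTGTTCCTTG", "GTGTTGAC", "GTTCTACCA", "TG"
Leaf count: 15

15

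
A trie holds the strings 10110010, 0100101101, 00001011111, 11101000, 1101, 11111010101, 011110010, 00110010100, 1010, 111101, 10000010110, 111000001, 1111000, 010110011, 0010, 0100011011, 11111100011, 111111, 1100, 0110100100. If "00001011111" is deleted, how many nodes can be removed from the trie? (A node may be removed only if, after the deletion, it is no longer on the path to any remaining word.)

9

A node on "00001011111"'s path can go only if nothing else ends at it or branches off below it.
The suffix "001011111" (9 nodes) is used only by "00001011111"; the node for "00" still has the child "1", so pruning stops there.
Nodes removed: 9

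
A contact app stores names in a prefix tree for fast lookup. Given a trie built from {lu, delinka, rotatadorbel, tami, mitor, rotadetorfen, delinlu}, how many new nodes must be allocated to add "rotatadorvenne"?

5

Walking "rotatadorvenne" from the root, the first 9 characters ("rotatador") follow existing edges; "v" is the first miss.
Each of the 5 remaining characters creates one node.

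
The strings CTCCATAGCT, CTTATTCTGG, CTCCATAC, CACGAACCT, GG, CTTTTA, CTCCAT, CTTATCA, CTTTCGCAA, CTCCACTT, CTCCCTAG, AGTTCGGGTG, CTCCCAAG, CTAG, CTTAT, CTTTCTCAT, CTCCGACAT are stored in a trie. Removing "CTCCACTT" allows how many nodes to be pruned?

A node on "CTCCACTT"'s path can go only if nothing else ends at it or branches off below it.
The suffix "CTT" (3 nodes) is used only by "CTCCACTT"; the node for "CTCCA" still has the child "T", so pruning stops there.
Nodes removed: 3

3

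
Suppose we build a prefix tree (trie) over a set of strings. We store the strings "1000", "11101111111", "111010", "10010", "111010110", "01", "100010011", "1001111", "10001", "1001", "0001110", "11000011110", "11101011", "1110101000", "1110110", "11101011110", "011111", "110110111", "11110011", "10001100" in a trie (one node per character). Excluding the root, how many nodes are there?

70

Count nodes per top-level branch (shared prefixes stored once):
  '0'-branch (0001110, 01, 011111): 12 nodes
  '1'-branch (1000, 10001, 100010011, 10001100, 1001, 10010, 1001111, 11000011110, 110110111, 111010, 1110101000, 11101011, 111010110, 11101011110, 1110110, 11101111111, 11110011): 58 nodes
Sum: 70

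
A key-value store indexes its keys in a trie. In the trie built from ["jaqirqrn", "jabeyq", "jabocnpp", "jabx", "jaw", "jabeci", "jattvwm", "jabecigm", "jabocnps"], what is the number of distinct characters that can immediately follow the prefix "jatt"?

The children of the "jatt" node are the distinct next characters among strings starting with "jatt".
Characters that immediately follow "jatt" among the stored strings: {v}.
That node has 1 child edge.

1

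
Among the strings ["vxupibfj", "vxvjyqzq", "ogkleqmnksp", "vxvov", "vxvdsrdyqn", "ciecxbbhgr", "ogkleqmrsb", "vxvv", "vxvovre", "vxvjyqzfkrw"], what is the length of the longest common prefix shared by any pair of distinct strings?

7

Look for the deepest trie node that still has at least two words in its subtree.
"ogkleqmnksp" and "ogkleqmrsb" agree on "ogkleqm" (7 characters) before diverging; nothing deeper is shared.
Longest shared-prefix length: 7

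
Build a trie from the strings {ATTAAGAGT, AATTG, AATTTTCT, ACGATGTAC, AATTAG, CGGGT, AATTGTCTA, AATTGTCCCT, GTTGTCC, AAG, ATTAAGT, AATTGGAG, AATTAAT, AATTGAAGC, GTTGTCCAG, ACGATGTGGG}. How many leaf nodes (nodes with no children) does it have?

14

A leaf is a node with no children — equivalently, the end of a word that is not a proper prefix of any other stored word.
Those words: "AAG", "AATTAAT", "AATTAG", "AATTGAAGC", "AATTGGAG", "AATTGTCCCT", "AATTGTCTA", "AATTTTCT", "ACGATGTAC", "ACGATGTGGG", "ATTAAGAGT", "ATTAAGT", "CGGGT", "GTTGTCCAG"
Leaf count: 14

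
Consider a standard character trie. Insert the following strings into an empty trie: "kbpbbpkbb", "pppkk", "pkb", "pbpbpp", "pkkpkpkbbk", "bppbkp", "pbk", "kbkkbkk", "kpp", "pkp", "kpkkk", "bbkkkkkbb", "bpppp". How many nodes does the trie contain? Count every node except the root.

For each word, the new-node count is its length minus the longest prefix already in the trie:
  "kbpbbpkbb" → 9 new (k, b, p, b, b, p, k, b, b)
  "pppkk" → 5 new (p, p, p, k, k)
  "pkb" → prefix "p" already present; 2 new (k, b)
  "pbpbpp" → prefix "p" already present; 5 new (b, p, b, p, p)
  "pkkpkpkbbk" → prefix "pk" already present; 8 new (k, p, k, p, k, b, b, k)
  "bppbkp" → 6 new (b, p, p, b, k, p)
  "pbk" → prefix "pb" already present; 1 new (k)
  "kbkkbkk" → prefix "kb" already present; 5 new (k, k, b, k, k)
  "kpp" → prefix "k" already present; 2 new (p, p)
  "pkp" → prefix "pk" already present; 1 new (p)
  "kpkkk" → prefix "kp" already present; 3 new (k, k, k)
  "bbkkkkkbb" → prefix "b" already present; 8 new (b, k, k, k, k, k, b, b)
  "bpppp" → prefix "bpp" already present; 2 new (p, p)
Total nodes = 9 + 5 + 2 + 5 + 8 + 6 + 1 + 5 + 2 + 1 + 3 + 8 + 2 = 57

57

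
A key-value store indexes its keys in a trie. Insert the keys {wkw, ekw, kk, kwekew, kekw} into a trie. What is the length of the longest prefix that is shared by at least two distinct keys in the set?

Equivalently: take the maximum, over all pairs, of their longest common prefix length.
"kekw" and "kk" agree on "k" (1 characters) before diverging; nothing deeper is shared.
Longest shared-prefix length: 1

1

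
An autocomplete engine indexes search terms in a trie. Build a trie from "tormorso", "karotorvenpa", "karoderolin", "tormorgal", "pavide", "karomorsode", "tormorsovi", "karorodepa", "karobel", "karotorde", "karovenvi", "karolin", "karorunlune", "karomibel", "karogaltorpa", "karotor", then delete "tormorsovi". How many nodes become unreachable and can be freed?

Walk "tormorsovi" from the leaf back toward the root, removing each node that no remaining word uses.
The suffix "vi" (2 nodes) is used only by "tormorsovi"; "tormorso" is itself a stored word, so pruning stops there.
Nodes removed: 2

2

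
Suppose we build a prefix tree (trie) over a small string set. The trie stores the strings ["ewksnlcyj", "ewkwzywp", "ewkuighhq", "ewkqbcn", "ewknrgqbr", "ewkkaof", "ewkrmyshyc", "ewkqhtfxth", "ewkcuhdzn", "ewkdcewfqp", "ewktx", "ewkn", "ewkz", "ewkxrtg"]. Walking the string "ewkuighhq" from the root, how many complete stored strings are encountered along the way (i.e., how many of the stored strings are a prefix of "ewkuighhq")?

1

Traverse "ewkuighhq" character by character; count nodes along the way that are marked as word ends.
Prefixes of the query that are stored words: "ewkuighhq"
Count: 1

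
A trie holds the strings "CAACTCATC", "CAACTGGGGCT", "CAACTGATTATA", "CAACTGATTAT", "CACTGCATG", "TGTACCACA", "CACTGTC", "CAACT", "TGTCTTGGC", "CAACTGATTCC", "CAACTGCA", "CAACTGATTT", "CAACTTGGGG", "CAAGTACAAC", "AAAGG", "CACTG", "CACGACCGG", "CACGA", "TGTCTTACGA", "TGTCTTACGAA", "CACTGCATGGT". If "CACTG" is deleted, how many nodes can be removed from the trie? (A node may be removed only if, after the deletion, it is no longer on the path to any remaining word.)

0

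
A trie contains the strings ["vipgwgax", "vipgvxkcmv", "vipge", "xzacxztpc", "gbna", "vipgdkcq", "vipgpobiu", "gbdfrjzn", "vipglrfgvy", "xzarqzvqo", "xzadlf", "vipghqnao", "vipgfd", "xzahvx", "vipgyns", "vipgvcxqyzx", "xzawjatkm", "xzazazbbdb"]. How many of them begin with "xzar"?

Walk to "xzar"; the words in its subtree are exactly those with that prefix.
Matches: "xzarqzvqo"
Count: 1

1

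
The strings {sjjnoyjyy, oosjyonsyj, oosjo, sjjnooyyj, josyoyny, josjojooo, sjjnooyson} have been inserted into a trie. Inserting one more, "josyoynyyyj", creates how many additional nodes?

The longest prefix of "josyoynyyyj" already in the trie is "josyoyny" (length 8).
Each of the 3 remaining characters creates one node.

3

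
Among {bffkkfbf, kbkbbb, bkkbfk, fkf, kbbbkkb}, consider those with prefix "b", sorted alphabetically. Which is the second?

Words with prefix "b", in lexicographic order: "bffkkfbf", "bkkbfk"
The 2nd is bkkbfk.

bkkbfk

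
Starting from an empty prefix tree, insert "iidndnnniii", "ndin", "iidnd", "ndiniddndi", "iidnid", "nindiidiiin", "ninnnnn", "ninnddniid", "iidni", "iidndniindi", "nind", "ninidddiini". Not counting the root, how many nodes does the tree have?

For each word, the new-node count is its length minus the longest prefix already in the trie:
  "iidndnnniii" → 11 new (i, i, d, n, d, n, n, n, i, i, i)
  "ndin" → 4 new (n, d, i, n)
  "iidnd" → prefix "iidnd" already present; 0 new (none)
  "ndiniddndi" → prefix "ndin" already present; 6 new (i, d, d, n, d, i)
  "iidnid" → prefix "iidn" already present; 2 new (i, d)
  "nindiidiiin" → prefix "n" already present; 10 new (i, n, d, i, i, d, i, i, i, n)
  "ninnnnn" → prefix "nin" already present; 4 new (n, n, n, n)
  "ninnddniid" → prefix "ninn" already present; 6 new (d, d, n, i, i, d)
  "iidni" → prefix "iidni" already present; 0 new (none)
  "iidndniindi" → prefix "iidndn" already present; 5 new (i, i, n, d, i)
  "nind" → prefix "nind" already present; 0 new (none)
  "ninidddiini" → prefix "nin" already present; 8 new (i, d, d, d, i, i, n, i)
Total nodes = 11 + 4 + 0 + 6 + 2 + 10 + 4 + 6 + 0 + 5 + 0 + 8 = 56

56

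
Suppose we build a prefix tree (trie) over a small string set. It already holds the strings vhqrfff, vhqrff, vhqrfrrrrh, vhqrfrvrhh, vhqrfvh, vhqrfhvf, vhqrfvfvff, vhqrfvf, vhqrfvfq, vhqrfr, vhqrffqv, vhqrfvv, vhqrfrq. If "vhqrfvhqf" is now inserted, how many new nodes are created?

"vhqrfvh" is already a path in the trie; the remaining "qf" must be added.
So 9 − 7 = 2 new nodes.

2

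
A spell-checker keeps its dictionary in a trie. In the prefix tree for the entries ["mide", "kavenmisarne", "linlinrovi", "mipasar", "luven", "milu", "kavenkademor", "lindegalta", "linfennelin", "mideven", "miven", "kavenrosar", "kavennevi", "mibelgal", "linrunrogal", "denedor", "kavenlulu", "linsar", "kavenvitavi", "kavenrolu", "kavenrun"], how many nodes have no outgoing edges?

A leaf is a node with no children — equivalently, the end of a word that is not a proper prefix of any other stored word.
Those words: "denedor", "kavenkademor", "kavenlulu", "kavenmisarne", "kavennevi", "kavenrolu", "kavenrosar", "kavenrun", "kavenvitavi", "lindegalta", "linfennelin", "linlinrovi", "linrunrogal", "linsar", "luven", "mibelgal", "mideven", "milu", "mipasar", "miven"
Leaf count: 20

20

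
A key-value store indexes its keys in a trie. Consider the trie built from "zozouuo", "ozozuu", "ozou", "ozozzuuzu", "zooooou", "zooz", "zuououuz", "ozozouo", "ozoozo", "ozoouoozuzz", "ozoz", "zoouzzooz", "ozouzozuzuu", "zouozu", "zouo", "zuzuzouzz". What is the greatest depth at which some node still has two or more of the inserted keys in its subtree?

Equivalently: take the maximum, over all pairs, of their longest common prefix length.
e.g. "ozoouoozuzz" and "ozoozo" share the prefix "ozoo" of length 4; no pair shares a longer one.
Longest shared-prefix length: 4

4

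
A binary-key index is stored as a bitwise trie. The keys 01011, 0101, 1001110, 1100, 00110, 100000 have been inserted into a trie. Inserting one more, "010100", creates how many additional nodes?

Walking "010100" from the root, the first 4 characters ("0101") follow existing edges; "0" is the first miss.
New nodes needed: |"010100"| − 4 = 6 − 4 = 2.

2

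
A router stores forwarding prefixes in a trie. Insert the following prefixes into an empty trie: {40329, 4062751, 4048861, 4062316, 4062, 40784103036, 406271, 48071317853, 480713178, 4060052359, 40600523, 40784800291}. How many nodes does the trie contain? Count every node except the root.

For each word, the new-node count is its length minus the longest prefix already in the trie:
  "40329" → 5 new (4, 0, 3, 2, 9)
  "4062751" → prefix "40" already present; 5 new (6, 2, 7, 5, 1)
  "4048861" → prefix "40" already present; 5 new (4, 8, 8, 6, 1)
  "4062316" → prefix "4062" already present; 3 new (3, 1, 6)
  "4062" → prefix "4062" already present; 0 new (none)
  "40784103036" → prefix "40" already present; 9 new (7, 8, 4, 1, 0, 3, 0, 3, 6)
  "406271" → prefix "40627" already present; 1 new (1)
  "48071317853" → prefix "4" already present; 10 new (8, 0, 7, 1, 3, 1, 7, 8, 5, 3)
  "480713178" → prefix "480713178" already present; 0 new (none)
  "4060052359" → prefix "406" already present; 7 new (0, 0, 5, 2, 3, 5, 9)
  "40600523" → prefix "40600523" already present; 0 new (none)
  "40784800291" → prefix "40784" already present; 6 new (8, 0, 0, 2, 9, 1)
Total nodes = 5 + 5 + 5 + 3 + 0 + 9 + 1 + 10 + 0 + 7 + 0 + 6 = 51

51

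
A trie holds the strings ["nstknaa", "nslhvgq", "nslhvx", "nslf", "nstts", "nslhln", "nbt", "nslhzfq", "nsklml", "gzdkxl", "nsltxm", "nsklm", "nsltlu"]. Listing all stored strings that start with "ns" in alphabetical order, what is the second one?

nsklml

Words with prefix "ns", in lexicographic order: "nsklm", "nsklml", "nslf", "nslhln", "nslhvgq", "nslhvx", "nslhzfq", "nsltlu", "nsltxm", "nstknaa", "nstts"
The 2nd is nsklml.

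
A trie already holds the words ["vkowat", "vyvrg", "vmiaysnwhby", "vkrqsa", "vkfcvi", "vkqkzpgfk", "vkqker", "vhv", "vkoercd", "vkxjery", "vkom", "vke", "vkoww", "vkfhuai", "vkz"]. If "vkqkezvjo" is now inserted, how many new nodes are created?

4

"vkqke" is already a path in the trie; the remaining "zvjo" must be added.
So 9 − 5 = 4 new nodes.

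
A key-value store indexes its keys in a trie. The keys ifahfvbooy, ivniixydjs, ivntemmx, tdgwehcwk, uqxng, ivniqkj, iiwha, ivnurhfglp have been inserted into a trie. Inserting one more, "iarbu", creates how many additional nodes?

Walking "iarbu" from the root, the first 1 characters ("i") follow existing edges; "a" is the first miss.
Each of the 4 remaining characters creates one node.

4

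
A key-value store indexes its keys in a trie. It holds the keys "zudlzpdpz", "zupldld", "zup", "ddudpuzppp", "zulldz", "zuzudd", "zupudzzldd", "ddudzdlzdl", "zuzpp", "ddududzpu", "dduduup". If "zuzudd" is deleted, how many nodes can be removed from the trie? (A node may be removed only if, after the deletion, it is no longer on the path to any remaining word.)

Walk "zuzudd" from the leaf back toward the root, removing each node that no remaining word uses.
The suffix "udd" (3 nodes) is used only by "zuzudd"; the node for "zuz" still has the child "p", so pruning stops there.
Nodes removed: 3

3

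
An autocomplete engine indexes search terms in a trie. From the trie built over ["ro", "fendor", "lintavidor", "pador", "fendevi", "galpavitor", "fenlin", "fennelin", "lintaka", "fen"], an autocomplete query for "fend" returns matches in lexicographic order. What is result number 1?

fendevi

Filter for "fend…" and sort: "fendevi", "fendor"
The 1st is fendevi.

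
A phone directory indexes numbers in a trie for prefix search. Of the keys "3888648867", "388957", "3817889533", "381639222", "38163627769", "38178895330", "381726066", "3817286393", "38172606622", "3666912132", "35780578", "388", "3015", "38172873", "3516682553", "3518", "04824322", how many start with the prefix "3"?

Walk to "3"; the words in its subtree are exactly those with that prefix.
Words under "3": 3015, 3516682553, 3518, 35780578, 3666912132, 38163627769, 381639222, 381726066, 38172606622, 3817286393, 38172873, 3817889533, 38178895330, 388, 3888648867, 388957
Count: 16

16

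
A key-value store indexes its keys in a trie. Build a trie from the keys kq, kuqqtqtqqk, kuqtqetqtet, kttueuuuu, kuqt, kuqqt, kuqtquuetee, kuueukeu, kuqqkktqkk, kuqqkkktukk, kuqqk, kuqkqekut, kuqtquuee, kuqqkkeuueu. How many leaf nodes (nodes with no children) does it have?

11

A leaf is a node with no children — equivalently, the end of a word that is not a proper prefix of any other stored word.
Those words: "kq", "kttueuuuu", "kuqkqekut", "kuqqkkeuueu", "kuqqkkktukk", "kuqqkktqkk", "kuqqtqtqqk", "kuqtqetqtet", "kuqtquuee", "kuqtquuetee", "kuueukeu"
Leaf count: 11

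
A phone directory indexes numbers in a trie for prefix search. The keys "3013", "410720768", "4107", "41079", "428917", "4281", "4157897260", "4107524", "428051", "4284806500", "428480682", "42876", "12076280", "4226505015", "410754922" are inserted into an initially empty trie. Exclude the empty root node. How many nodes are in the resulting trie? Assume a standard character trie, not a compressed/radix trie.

Count nodes per top-level branch (shared prefixes stored once):
  '1'-branch (12076280): 8 nodes
  '3'-branch (3013): 4 nodes
  '4'-branch (4107, 410720768, 4107524, 410754922, 41079, 4157897260, 4226505015, 428051, 4281, 4284806500, 428480682, 42876, 428917): 53 nodes
Sum: 65

65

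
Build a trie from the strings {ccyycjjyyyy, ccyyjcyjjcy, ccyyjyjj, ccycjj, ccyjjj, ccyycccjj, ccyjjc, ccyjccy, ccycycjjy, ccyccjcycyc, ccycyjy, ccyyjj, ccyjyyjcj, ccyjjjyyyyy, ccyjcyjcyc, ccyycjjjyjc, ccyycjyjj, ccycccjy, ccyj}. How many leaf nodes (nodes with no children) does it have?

A leaf is a node with no children — equivalently, the end of a word that is not a proper prefix of any other stored word.
Those words: "ccycccjy", "ccyccjcycyc", "ccycjj", "ccycycjjy", "ccycyjy", "ccyjccy", "ccyjcyjcyc", "ccyjjc", "ccyjjjyyyyy", "ccyjyyjcj", "ccyycccjj", "ccyycjjjyjc", "ccyycjjyyyy", "ccyycjyjj", "ccyyjcyjjcy", "ccyyjj", "ccyyjyjj"
Leaf count: 17

17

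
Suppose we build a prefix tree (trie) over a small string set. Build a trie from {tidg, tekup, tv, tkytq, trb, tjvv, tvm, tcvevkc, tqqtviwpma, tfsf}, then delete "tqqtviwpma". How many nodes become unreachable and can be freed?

Walk "tqqtviwpma" from the leaf back toward the root, removing each node that no remaining word uses.
The suffix "qqtviwpma" (9 nodes) is used only by "tqqtviwpma"; the node for "t" still has the child "i", so pruning stops there.
Nodes removed: 9

9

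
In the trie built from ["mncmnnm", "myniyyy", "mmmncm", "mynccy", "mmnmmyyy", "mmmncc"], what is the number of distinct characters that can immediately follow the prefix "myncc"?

The children of the "myncc" node are the distinct next characters among strings starting with "myncc".
Characters that immediately follow "myncc" among the stored strings: {y}.
That node has 1 child edge.

1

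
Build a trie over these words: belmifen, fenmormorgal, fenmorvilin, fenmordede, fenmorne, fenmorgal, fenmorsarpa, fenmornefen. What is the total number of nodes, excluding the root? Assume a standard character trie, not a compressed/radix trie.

42

Insert word by word; a character creates a node only if that edge doesn't already exist:
  "belmifen" → 8 new (b, e, l, m, i, f, e, n)
  "fenmormorgal" → 12 new (f, e, n, m, o, r, m, o, r, g, a, l)
  "fenmorvilin" → prefix "fenmor" already present; 5 new (v, i, l, i, n)
  "fenmordede" → prefix "fenmor" already present; 4 new (d, e, d, e)
  "fenmorne" → prefix "fenmor" already present; 2 new (n, e)
  "fenmorgal" → prefix "fenmor" already present; 3 new (g, a, l)
  "fenmorsarpa" → prefix "fenmor" already present; 5 new (s, a, r, p, a)
  "fenmornefen" → prefix "fenmorne" already present; 3 new (f, e, n)
Total nodes = 8 + 12 + 5 + 4 + 2 + 3 + 5 + 3 = 42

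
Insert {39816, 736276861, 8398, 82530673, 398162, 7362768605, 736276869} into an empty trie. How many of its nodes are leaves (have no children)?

A leaf is a node with no children — equivalently, the end of a word that is not a proper prefix of any other stored word.
Those words: "398162", "7362768605", "736276861", "736276869", "82530673", "8398"
Leaf count: 6

6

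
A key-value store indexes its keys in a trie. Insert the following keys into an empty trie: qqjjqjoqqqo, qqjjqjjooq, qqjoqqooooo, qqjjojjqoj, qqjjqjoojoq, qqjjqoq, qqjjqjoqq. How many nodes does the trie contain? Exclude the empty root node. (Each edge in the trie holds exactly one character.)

Trace insertions, counting only characters that open a new branch:
  "qqjjqjoqqqo" → 11 new (q, q, j, j, q, j, o, q, q, q, o)
  "qqjjqjjooq" → prefix "qqjjqj" already present; 4 new (j, o, o, q)
  "qqjoqqooooo" → prefix "qqj" already present; 8 new (o, q, q, o, o, o, o, o)
  "qqjjojjqoj" → prefix "qqjj" already present; 6 new (o, j, j, q, o, j)
  "qqjjqjoojoq" → prefix "qqjjqjo" already present; 4 new (o, j, o, q)
  "qqjjqoq" → prefix "qqjjq" already present; 2 new (o, q)
  "qqjjqjoqq" → prefix "qqjjqjoqq" already present; 0 new (none)
Total nodes = 11 + 4 + 8 + 6 + 4 + 2 + 0 = 35

35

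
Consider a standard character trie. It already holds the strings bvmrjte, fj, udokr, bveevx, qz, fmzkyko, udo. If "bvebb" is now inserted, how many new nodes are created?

2

"bve" is already a path in the trie; the remaining "bb" must be added.
So 5 − 3 = 2 new nodes.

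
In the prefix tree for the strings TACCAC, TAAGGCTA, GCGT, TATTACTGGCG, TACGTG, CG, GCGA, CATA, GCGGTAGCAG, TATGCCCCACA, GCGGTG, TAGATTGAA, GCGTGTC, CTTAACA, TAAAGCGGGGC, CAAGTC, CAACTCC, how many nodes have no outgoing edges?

A leaf is a node with no children — equivalently, the end of a word that is not a proper prefix of any other stored word.
Those words: "CAACTCC", "CAAGTC", "CATA", "CG", "CTTAACA", "GCGA", "GCGGTAGCAG", "GCGGTG", "GCGTGTC", "TAAAGCGGGGC", "TAAGGCTA", "TACCAC", "TACGTG", "TAGATTGAA", "TATGCCCCACA", "TATTACTGGCG"
Leaf count: 16

16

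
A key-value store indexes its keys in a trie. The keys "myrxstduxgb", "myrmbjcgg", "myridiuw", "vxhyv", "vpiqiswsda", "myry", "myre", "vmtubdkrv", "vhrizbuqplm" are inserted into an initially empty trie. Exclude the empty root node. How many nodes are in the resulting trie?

56

Trace insertions, counting only characters that open a new branch:
  "myrxstduxgb" → 11 new (m, y, r, x, s, t, d, u, x, g, b)
  "myrmbjcgg" → prefix "myr" already present; 6 new (m, b, j, c, g, g)
  "myridiuw" → prefix "myr" already present; 5 new (i, d, i, u, w)
  "vxhyv" → 5 new (v, x, h, y, v)
  "vpiqiswsda" → prefix "v" already present; 9 new (p, i, q, i, s, w, s, d, a)
  "myry" → prefix "myr" already present; 1 new (y)
  "myre" → prefix "myr" already present; 1 new (e)
  "vmtubdkrv" → prefix "v" already present; 8 new (m, t, u, b, d, k, r, v)
  "vhrizbuqplm" → prefix "v" already present; 10 new (h, r, i, z, b, u, q, p, l, m)
Total nodes = 11 + 6 + 5 + 5 + 9 + 1 + 1 + 8 + 10 = 56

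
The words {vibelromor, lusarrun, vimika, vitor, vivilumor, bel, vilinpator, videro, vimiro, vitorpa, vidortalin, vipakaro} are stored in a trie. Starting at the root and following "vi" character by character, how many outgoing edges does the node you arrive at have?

7

Follow the path "vi" to its node, then look at its outgoing edges.
Distinct next characters after "vi": b, d, l, m, p, t, v.
That node has 7 child edges.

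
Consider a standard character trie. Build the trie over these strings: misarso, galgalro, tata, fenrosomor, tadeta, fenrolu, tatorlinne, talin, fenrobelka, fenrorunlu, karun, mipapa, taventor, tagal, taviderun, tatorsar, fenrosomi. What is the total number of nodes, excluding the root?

83

For each word, the new-node count is its length minus the longest prefix already in the trie:
  "misarso" → 7 new (m, i, s, a, r, s, o)
  "galgalro" → 8 new (g, a, l, g, a, l, r, o)
  "tata" → 4 new (t, a, t, a)
  "fenrosomor" → 10 new (f, e, n, r, o, s, o, m, o, r)
  "tadeta" → prefix "ta" already present; 4 new (d, e, t, a)
  "fenrolu" → prefix "fenro" already present; 2 new (l, u)
  "tatorlinne" → prefix "tat" already present; 7 new (o, r, l, i, n, n, e)
  "talin" → prefix "ta" already present; 3 new (l, i, n)
  "fenrobelka" → prefix "fenro" already present; 5 new (b, e, l, k, a)
  "fenrorunlu" → prefix "fenro" already present; 5 new (r, u, n, l, u)
  "karun" → 5 new (k, a, r, u, n)
  "mipapa" → prefix "mi" already present; 4 new (p, a, p, a)
  "taventor" → prefix "ta" already present; 6 new (v, e, n, t, o, r)
  "tagal" → prefix "ta" already present; 3 new (g, a, l)
  "taviderun" → prefix "tav" already present; 6 new (i, d, e, r, u, n)
  "tatorsar" → prefix "tator" already present; 3 new (s, a, r)
  "fenrosomi" → prefix "fenrosom" already present; 1 new (i)
Total nodes = 7 + 8 + 4 + 10 + 4 + 2 + 7 + 3 + 5 + 5 + 5 + 4 + 6 + 3 + 6 + 3 + 1 = 83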